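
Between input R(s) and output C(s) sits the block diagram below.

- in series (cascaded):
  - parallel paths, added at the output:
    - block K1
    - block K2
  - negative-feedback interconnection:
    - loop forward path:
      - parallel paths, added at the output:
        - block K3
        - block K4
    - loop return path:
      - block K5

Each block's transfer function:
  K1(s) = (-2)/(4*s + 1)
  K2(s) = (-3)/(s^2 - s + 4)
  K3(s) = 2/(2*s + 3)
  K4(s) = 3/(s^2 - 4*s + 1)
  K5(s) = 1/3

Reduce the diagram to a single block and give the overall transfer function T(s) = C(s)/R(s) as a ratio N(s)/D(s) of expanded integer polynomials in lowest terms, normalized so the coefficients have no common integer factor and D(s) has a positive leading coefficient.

Step 1: sum the parallel branches K1, K2 = (-2*s^2 - 10*s - 11)/(4*s^3 - 3*s^2 + 15*s + 4)
Step 2: reduce the parallel group K3, K4 = (2*s^2 - 2*s + 11)/(2*s^3 - 5*s^2 - 10*s + 3)
Step 3: apply the feedback formula to (K3+K4), K5 = (6*s^2 - 6*s + 33)/(6*s^3 - 13*s^2 - 32*s + 20)
Step 4: combine (K1+K2), [(K3+K4)/(1+(K3+K4)*K5)] in series, giving the overall T(s)

Final answer: (-12*s^4 - 48*s^3 - 72*s^2 - 264*s - 363)/(24*s^6 - 70*s^5 + s^4 + 5*s^3 - 592*s^2 + 172*s + 80)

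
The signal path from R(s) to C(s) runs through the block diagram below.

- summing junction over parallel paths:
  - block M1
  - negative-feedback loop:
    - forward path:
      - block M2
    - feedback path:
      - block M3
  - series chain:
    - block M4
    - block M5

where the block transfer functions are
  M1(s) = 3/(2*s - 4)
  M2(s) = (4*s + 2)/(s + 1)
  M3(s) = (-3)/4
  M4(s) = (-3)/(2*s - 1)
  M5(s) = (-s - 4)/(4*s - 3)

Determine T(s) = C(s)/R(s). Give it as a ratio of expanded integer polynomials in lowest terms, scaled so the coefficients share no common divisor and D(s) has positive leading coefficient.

Answer: (-128*s^4 + 472*s^3 - 202*s^2 - 262*s + 9)/(64*s^4 - 192*s^3 + 132*s^2 - 2*s - 12)

Working:
1. apply the feedback formula to M2, M3 = (-8*s - 4)/(4*s + 1)
2. multiply M4, M5 (series) = (3*s + 12)/(8*s^2 - 10*s + 3)
3. add M1, [M2/(1+M2*M3)], (M4*M5) (parallel), which is the overall transfer function T(s) = C(s)/R(s) in lowest terms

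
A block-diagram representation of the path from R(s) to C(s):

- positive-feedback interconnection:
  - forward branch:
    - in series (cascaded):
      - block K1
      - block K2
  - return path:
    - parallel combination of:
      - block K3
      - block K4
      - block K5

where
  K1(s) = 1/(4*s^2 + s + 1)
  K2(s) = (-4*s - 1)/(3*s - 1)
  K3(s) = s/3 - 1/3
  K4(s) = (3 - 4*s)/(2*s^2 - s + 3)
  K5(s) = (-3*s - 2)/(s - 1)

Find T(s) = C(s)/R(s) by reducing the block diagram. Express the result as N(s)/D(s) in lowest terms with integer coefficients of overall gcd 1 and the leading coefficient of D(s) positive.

Step 1 - cascade K1, K2 -> (-4*s - 1)/(12*s^3 - s^2 + 2*s - 1)
Step 2 - reduce the parallel group K3, K4, K5 -> (2*s^4 - 23*s^3 - 8*s^2 - 7*s - 24)/(6*s^3 - 9*s^2 + 12*s - 9)
Step 3 - feedback reduction of (K1*K2), (K3+K4+K5); the result is T(s) itself (integer coefficients, no common factor, positive leading denominator coefficient)

Answer: (-24*s^4 + 30*s^3 - 39*s^2 + 24*s + 9)/(72*s^6 - 106*s^5 + 75*s^4 - 199*s^3 + 6*s^2 - 133*s - 15)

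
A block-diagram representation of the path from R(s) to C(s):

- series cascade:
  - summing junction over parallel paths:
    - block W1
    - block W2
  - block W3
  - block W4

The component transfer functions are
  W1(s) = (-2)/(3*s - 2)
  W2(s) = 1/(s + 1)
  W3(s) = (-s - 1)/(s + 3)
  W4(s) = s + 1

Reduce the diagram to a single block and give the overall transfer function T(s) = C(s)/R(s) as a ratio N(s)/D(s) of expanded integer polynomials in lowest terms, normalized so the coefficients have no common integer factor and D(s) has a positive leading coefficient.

1. combine W1, W2 in parallel -> (s - 4)/(3*s^2 + s - 2)
2. reduce the series chain (W1+W2), W3, W4, which is the overall transfer function T(s) = C(s)/R(s) in lowest terms

Answer: (-s^2 + 3*s + 4)/(3*s^2 + 7*s - 6)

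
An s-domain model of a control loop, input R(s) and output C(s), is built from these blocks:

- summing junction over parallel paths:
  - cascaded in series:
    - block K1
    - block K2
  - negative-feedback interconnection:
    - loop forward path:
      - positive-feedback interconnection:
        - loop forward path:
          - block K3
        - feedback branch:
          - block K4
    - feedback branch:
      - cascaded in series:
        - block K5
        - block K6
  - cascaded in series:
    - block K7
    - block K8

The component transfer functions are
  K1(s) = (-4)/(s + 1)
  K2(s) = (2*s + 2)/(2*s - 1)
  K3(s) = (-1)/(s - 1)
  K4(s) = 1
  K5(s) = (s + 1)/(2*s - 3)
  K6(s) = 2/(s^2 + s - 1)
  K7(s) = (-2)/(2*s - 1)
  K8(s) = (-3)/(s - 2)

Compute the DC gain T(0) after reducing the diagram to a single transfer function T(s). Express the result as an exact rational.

First reduce the diagram to T(s).

1. cascade K1, K2 -> (-8)/(2*s - 1)
2. apply the feedback formula to K3, K4 -> (-1)/s
3. reduce the series chain K5, K6 -> (2*s + 2)/(2*s^3 - s^2 - 5*s + 3)
4. collapse the loop ([K3/(1-K3*K4)] forward, (K5*K6) return) -> (-2*s^3 + s^2 + 5*s - 3)/(2*s^4 - s^3 - 5*s^2 + s - 2)
5. combine K7, K8 in series -> 6/(2*s^2 - 5*s + 2)
6. sum the parallel branches (K1*K2), [[K3/(1-K3*K4)]/(1+[K3/(1-K3*K4)]*(K5*K6))], (K7*K8) -> (-20*s^5 + 64*s^4 + 19*s^3 - 147*s^2 + 63*s - 50)/(4*s^6 - 12*s^5 - s^4 + 25*s^3 - 19*s^2 + 12*s - 4)
Evaluating the step-6 result (the overall T(s)) at s = 0 gives T(0) = -50/(-4) = 25/2.

Answer: 25/2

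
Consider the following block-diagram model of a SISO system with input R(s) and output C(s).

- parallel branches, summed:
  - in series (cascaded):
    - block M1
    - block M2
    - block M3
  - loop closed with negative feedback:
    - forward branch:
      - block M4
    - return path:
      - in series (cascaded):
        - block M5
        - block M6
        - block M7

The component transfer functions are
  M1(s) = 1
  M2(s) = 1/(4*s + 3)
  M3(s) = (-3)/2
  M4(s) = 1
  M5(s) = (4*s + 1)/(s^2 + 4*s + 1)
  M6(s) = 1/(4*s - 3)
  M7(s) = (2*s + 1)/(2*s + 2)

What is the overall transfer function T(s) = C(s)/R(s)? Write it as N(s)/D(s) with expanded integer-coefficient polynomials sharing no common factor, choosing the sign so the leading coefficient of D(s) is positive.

Reducing step by step:

[1] combine M1, M2, M3 in series gives (-3)/(8*s + 6)
[2] reduce the series chain M5, M6, M7 gives (8*s^2 + 6*s + 1)/(8*s^4 + 34*s^3 + 10*s^2 - 22*s - 6)
[3] collapse the loop (M4 forward, (M5*M6*M7) return) gives (8*s^4 + 34*s^3 + 10*s^2 - 22*s - 6)/(8*s^4 + 34*s^3 + 18*s^2 - 16*s - 5)
[4] parallel reduction of (M1*M2*M3), [M4/(1+M4*(M5*M6*M7))], giving the overall T(s)

Answer: (64*s^5 + 296*s^4 + 182*s^3 - 170*s^2 - 132*s - 21)/(64*s^5 + 320*s^4 + 348*s^3 - 20*s^2 - 136*s - 30)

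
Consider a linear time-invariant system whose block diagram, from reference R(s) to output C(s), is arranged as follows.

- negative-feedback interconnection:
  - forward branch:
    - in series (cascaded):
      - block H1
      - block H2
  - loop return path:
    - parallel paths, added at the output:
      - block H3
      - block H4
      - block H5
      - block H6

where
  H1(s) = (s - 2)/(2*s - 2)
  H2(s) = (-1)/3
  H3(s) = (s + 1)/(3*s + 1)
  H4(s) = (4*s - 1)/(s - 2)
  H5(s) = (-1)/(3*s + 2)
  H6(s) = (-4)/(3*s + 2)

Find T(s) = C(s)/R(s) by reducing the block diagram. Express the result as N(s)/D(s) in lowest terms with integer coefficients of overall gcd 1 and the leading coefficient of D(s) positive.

1. combine H1, H2 in series: (2 - s)/(6*s - 6)
2. parallel reduction of H3, H4, H5, H6: (39*s^3 + 11*s^2 + 16*s + 4)/(9*s^3 - 9*s^2 - 16*s - 4)
3. feedback reduction of (H1*H2), (H3+H4+H5+H6): this yields T(s), and no further normalization is needed

Therefore the answer is (-9*s^3 + 9*s^2 + 16*s + 4)/(15*s^3 - 11*s^2 - 58*s - 16).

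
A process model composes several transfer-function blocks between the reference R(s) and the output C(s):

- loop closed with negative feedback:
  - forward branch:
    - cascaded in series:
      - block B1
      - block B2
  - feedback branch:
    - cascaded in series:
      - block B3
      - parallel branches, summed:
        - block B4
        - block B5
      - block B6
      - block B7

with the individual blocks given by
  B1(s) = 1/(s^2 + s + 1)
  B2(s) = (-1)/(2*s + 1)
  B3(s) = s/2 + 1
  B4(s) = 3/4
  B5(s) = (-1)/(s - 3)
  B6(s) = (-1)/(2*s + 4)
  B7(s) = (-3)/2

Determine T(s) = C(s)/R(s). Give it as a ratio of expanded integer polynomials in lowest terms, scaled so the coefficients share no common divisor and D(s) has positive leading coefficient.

Step 1: reduce the series chain B1, B2, giving (-1)/(2*s^3 + 3*s^2 + 3*s + 1)
Step 2: combine B4, B5 in parallel, giving (3*s - 13)/(4*s - 12)
Step 3: multiply B3, (B4+B5), B6, B7 (series), giving (9*s - 39)/(32*s - 96)
Step 4: close the feedback loop around (B1*B2), (B3*(B4+B5)*B6*B7), which is the overall transfer function T(s) = C(s)/R(s) in lowest terms

Answer: (96 - 32*s)/(64*s^4 - 96*s^3 - 192*s^2 - 265*s - 57)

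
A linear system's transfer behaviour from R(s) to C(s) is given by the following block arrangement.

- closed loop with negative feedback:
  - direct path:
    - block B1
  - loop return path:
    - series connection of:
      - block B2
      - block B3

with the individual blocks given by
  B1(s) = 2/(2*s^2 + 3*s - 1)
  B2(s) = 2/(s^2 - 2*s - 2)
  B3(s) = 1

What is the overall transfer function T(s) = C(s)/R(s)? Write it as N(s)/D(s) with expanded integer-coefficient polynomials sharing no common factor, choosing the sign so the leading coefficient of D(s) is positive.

Step 1: reduce the series chain B2, B3 = 2/(s^2 - 2*s - 2)
Step 2: collapse the loop (B1 forward, (B2*B3) return) - this is the overall T(s), already in the required normalized form

Therefore the answer is (2*s^2 - 4*s - 4)/(2*s^4 - s^3 - 11*s^2 - 4*s + 6).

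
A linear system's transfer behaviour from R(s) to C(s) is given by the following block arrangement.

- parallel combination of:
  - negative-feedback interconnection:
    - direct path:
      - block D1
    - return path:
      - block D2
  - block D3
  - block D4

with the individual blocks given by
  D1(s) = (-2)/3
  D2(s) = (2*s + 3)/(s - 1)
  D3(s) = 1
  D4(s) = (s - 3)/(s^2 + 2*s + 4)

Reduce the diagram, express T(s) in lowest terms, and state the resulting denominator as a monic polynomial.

Reducing step by step:

Step 1: reduce the feedback loop with forward D1 and return D2; result (2*s - 2)/(s + 9)
Step 2: add [D1/(1+D1*D2)], D3, D4 (parallel); result (3*s^3 + 14*s^2 + 32*s + 1)/(s^3 + 11*s^2 + 22*s + 36)
That last expression is T(s), already simplified, and its denominator is already monic.

Answer: s^3 + 11*s^2 + 22*s + 36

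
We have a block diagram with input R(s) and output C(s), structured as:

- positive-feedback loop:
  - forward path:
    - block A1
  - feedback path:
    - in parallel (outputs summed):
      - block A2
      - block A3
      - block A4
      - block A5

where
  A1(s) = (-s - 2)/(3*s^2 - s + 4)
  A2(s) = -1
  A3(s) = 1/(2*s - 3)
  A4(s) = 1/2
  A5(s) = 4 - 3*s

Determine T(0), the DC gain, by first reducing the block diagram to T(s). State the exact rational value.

Step 1: parallel reduction of A2, A3, A4, A5: (-12*s^2 + 32*s - 19)/(4*s - 6)
Step 2: apply the feedback formula to A1, (A2+A3+A4+A5): (4*s^2 + 2*s - 12)/(14*s^2 - 67*s + 62)
The step-2 result is T(s). Setting s = 0: T(0) = -12/62 = -6/31.

Final answer: -6/31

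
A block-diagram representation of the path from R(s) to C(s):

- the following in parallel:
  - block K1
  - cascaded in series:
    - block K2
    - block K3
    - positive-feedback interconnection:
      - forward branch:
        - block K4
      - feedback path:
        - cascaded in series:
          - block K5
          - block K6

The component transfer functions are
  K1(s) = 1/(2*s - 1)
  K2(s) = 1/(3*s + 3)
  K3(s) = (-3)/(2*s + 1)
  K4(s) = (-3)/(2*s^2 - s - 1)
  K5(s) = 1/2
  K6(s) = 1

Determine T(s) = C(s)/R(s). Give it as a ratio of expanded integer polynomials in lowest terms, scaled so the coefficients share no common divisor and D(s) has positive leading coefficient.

Step 1. cascade K5, K6 = 1/2
Step 2. collapse the loop (K4 forward, (K5*K6) return) = (-6)/(4*s^2 - 2*s + 1)
Step 3. series reduction of K2, K3, [K4/(1-K4*(K5*K6))] = 6/(8*s^4 + 8*s^3 + s + 1)
Step 4. sum the parallel branches K1, (K2*K3*[K4/(1-K4*(K5*K6))]), which is the overall transfer function T(s) = C(s)/R(s) in lowest terms

Answer: (8*s^4 + 8*s^3 + 13*s - 5)/(16*s^5 + 8*s^4 - 8*s^3 + 2*s^2 + s - 1)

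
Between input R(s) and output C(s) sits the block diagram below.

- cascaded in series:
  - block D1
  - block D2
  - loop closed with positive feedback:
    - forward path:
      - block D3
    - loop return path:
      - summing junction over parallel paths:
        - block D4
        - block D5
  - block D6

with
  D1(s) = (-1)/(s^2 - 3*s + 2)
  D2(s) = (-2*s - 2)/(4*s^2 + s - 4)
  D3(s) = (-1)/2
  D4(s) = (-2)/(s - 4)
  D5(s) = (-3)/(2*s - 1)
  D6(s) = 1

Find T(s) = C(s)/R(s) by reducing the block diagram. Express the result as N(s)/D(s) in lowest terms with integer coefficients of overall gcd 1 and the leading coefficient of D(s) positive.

Answer: (-4*s^3 + 14*s^2 + 10*s - 8)/(16*s^6 - 144*s^5 + 367*s^4 - 211*s^3 - 360*s^2 + 508*s - 176)

Working:
[1] reduce the parallel group D4, D5 -> (14 - 7*s)/(2*s^2 - 9*s + 4)
[2] feedback reduction of D3, (D4+D5) -> (-2*s^2 + 9*s - 4)/(4*s^2 - 25*s + 22)
[3] series reduction of D1, D2, [D3/(1-D3*(D4+D5))], D6, giving the overall T(s)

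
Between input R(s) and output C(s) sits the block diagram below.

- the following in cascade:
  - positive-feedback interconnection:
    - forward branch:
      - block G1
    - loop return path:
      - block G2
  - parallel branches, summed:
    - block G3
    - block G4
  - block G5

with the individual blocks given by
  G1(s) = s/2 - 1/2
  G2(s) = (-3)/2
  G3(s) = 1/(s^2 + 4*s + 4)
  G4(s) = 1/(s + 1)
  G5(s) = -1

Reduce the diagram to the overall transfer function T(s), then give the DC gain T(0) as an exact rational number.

Step 1: reduce the feedback loop with forward G1 and return G2; result (2*s - 2)/(3*s + 1)
Step 2: reduce the parallel group G3, G4; result (s^2 + 5*s + 5)/(s^3 + 5*s^2 + 8*s + 4)
Step 3: multiply [G1/(1-G1*G2)], (G3+G4), G5 (series); result (-2*s^3 - 8*s^2 + 10)/(3*s^4 + 16*s^3 + 29*s^2 + 20*s + 4)
DC gain: substitute s = 0 into T(s) from step 3: T(0) = 10/4 = 5/2.

Answer: 5/2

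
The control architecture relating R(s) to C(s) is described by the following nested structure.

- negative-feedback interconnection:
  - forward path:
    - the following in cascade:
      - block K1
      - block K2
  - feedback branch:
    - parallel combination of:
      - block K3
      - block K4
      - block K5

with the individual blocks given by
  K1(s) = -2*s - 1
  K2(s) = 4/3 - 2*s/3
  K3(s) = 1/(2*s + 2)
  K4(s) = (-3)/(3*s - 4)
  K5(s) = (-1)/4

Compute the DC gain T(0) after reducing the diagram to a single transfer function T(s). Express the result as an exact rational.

First reduce the diagram to T(s).

[1] cascade K1, K2; result 4*s^2/3 - 2*s - 4/3
[2] reduce the parallel group K3, K4, K5; result (-3*s^2 - 5*s - 16)/(12*s^2 - 4*s - 16)
[3] reduce the feedback loop with forward (K1*K2) and return (K3+K4+K5); result (-24*s^4 + 44*s^3 + 44*s^2 - 56*s - 32)/(6*s^4 + s^3 - 7*s^2 - 52*s - 8)
The step-3 result is T(s). Setting s = 0: T(0) = -32/(-8) = 4.

Answer: 4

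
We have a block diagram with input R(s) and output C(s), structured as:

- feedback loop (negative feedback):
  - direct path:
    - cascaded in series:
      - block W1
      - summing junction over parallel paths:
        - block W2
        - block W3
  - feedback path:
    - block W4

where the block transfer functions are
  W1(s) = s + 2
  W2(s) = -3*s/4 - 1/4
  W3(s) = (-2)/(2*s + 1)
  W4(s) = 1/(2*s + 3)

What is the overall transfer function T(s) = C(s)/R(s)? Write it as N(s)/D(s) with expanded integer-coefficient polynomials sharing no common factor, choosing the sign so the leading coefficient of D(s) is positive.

1. add W2, W3 (parallel); result (-6*s^2 - 5*s - 9)/(8*s + 4)
2. series reduction of W1, (W2+W3); result (-6*s^3 - 17*s^2 - 19*s - 18)/(8*s + 4)
3. close the feedback loop around (W1*(W2+W3)), W4, which is the overall transfer function T(s) = C(s)/R(s) in lowest terms

Final answer: (12*s^4 + 52*s^3 + 89*s^2 + 93*s + 54)/(6*s^3 + s^2 - 13*s + 6)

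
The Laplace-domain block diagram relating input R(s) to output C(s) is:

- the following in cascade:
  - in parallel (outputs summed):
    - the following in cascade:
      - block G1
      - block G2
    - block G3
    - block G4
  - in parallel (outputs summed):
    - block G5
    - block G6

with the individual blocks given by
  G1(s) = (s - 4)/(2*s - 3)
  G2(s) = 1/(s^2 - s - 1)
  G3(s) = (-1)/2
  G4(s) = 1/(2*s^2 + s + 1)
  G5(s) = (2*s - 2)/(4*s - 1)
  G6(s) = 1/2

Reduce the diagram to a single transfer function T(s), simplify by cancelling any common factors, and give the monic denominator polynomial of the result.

Reducing step by step:

1. multiply G1, G2 (series): (s - 4)/(2*s^3 - 5*s^2 + s + 3)
2. combine (G1*G2), G3, G4 in parallel: (-4*s^5 + 8*s^4 + 9*s^3 - 26*s^2 - 8*s - 5)/(8*s^5 - 16*s^4 - 2*s^3 + 4*s^2 + 8*s + 6)
3. parallel reduction of G5, G6: (8*s - 5)/(8*s - 2)
4. series reduction of ((G1*G2)+G3+G4), (G5+G6): (-32*s^6 + 84*s^5 + 32*s^4 - 253*s^3 + 66*s^2 + 25)/(64*s^6 - 144*s^5 + 16*s^4 + 36*s^3 + 56*s^2 + 32*s - 12)
The result of step 4 is T(s) in lowest terms. Its denominator has leading coefficient 64; dividing the denominator through by 64 makes it monic.

Answer: s^6 - 9*s^5/4 + s^4/4 + 9*s^3/16 + 7*s^2/8 + s/2 - 3/16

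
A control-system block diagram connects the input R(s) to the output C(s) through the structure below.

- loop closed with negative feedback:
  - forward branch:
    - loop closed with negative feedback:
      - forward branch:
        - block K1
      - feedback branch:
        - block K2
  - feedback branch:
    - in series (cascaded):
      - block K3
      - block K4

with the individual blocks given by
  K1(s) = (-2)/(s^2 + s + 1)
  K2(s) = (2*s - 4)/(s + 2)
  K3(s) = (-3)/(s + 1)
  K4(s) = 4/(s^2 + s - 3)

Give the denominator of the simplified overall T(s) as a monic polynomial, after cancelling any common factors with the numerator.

[1] collapse the loop (K1 forward, K2 return), giving (-2*s - 4)/(s^3 + 3*s^2 - s + 10)
[2] combine K3, K4 in series, giving (-12)/(s^3 + 2*s^2 - 2*s - 3)
[3] close the feedback loop around [K1/(1+K1*K2)], (K3*K4), giving (-2*s^4 - 8*s^3 - 4*s^2 + 14*s + 12)/(s^6 + 5*s^5 + 3*s^4 - s^3 + 13*s^2 + 7*s + 18)
The result of step 3 is T(s) in lowest terms. Its denominator already has leading coefficient 1, so it is monic as it stands.

Final answer: s^6 + 5*s^5 + 3*s^4 - s^3 + 13*s^2 + 7*s + 18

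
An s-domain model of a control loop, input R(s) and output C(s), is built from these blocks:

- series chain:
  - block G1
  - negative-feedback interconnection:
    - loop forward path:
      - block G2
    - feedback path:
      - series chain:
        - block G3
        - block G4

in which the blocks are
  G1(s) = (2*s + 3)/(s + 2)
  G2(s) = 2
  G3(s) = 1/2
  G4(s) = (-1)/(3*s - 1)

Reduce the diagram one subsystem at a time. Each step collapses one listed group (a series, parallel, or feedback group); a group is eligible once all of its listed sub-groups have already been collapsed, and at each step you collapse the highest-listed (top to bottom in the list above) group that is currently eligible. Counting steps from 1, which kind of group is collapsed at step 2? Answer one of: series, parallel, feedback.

1. combine G3, G4 in series
2. apply the feedback formula to G2, (G3*G4)
3. series reduction of G1, [G2/(1+G2*(G3*G4))]
Step 2 collapses a feedback group.

Hence the answer: feedback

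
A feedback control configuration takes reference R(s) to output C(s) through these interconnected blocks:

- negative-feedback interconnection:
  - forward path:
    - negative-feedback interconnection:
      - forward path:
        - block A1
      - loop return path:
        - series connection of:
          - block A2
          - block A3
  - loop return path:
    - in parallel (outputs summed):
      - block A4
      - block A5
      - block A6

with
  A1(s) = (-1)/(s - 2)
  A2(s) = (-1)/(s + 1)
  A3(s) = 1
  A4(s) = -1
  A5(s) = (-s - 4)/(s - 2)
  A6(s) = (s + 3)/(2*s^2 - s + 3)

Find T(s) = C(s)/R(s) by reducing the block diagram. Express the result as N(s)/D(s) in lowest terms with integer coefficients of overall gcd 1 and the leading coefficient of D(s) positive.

(1) cascade A2, A3, giving (-1)/(s + 1)
(2) close the feedback loop around A1, (A2*A3), giving (-s - 1)/(s^2 - s - 1)
(3) sum the parallel branches A4, A5, A6, giving (-4*s^3 - s^2 - 3*s - 12)/(2*s^3 - 5*s^2 + 5*s - 6)
(4) close the feedback loop around [A1/(1+A1*(A2*A3))], (A4+A5+A6), which is the overall transfer function T(s) = C(s)/R(s) in lowest terms

Final answer: (-2*s^4 + 3*s^3 + s + 6)/(2*s^5 - 3*s^4 + 13*s^3 - 2*s^2 + 16*s + 18)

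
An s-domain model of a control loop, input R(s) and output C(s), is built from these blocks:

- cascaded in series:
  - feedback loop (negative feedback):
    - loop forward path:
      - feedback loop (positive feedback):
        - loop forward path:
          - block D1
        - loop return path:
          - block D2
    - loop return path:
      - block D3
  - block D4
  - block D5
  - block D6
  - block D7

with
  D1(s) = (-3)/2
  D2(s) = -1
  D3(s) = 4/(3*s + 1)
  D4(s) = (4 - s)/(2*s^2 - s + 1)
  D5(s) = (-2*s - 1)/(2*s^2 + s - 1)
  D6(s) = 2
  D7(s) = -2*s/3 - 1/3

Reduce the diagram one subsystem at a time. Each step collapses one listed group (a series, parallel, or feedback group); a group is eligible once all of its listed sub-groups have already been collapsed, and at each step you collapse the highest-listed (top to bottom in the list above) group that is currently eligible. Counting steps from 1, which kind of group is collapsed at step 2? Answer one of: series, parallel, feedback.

Step 1 - feedback reduction of D1, D2
Step 2 - close the feedback loop around [D1/(1-D1*D2)], D3
Step 3 - cascade [[D1/(1-D1*D2)]/(1+[D1/(1-D1*D2)]*D3)], D4, D5, D6, D7
Step 2: feedback.

Final answer: feedback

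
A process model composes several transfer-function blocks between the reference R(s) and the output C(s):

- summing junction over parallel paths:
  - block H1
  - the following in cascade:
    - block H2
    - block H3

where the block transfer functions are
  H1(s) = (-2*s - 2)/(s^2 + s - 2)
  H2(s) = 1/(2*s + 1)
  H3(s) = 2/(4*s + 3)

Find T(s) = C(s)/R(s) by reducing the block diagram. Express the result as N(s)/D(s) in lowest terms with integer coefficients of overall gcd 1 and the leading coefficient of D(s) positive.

Step 1 - multiply H2, H3 (series), giving 2/(8*s^2 + 10*s + 3)
Step 2 - reduce the parallel group H1, (H2*H3): this yields T(s), and no further normalization is needed

Hence the answer: (-16*s^3 - 34*s^2 - 24*s - 10)/(8*s^4 + 18*s^3 - 3*s^2 - 17*s - 6)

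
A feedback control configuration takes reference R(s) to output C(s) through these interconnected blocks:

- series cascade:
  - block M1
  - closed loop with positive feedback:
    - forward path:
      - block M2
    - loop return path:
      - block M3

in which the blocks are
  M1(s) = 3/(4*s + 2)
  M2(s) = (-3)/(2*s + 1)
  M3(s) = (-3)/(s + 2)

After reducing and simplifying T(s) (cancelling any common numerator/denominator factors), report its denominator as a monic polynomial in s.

Reducing step by step:

[1] reduce the feedback loop with forward M2 and return M3 -> (-3*s - 6)/(2*s^2 + 5*s - 7)
[2] multiply M1, [M2/(1-M2*M3)] (series) -> (-9*s - 18)/(8*s^3 + 24*s^2 - 18*s - 14)
The result of step 2 is T(s) in lowest terms. Its denominator has leading coefficient 8; dividing the denominator through by 8 makes it monic.

Answer: s^3 + 3*s^2 - 9*s/4 - 7/4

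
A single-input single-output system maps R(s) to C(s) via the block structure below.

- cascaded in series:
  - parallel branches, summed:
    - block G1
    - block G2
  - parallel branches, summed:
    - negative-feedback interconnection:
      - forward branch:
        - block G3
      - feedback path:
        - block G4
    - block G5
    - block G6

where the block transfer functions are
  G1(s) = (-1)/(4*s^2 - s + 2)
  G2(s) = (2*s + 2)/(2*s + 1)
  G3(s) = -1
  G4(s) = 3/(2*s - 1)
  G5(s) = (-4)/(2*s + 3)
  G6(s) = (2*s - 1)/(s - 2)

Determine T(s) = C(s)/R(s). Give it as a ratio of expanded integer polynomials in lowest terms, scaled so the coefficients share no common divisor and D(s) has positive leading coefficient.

First reduce the diagram to T(s).

Step 1: add G1, G2 (parallel); result (8*s^3 + 6*s^2 + 3)/(8*s^3 + 2*s^2 + 3*s + 2)
Step 2: close the feedback loop around G3, G4; result (1 - 2*s)/(2*s - 4)
Step 3: sum the parallel branches [G3/(1+G3*G4)], G5, G6; result (4*s^2 - 4*s + 13)/(4*s^2 - 2*s - 12)
Step 4: combine (G1+G2), ([G3/(1+G3*G4)]+G5+G6) in series: this yields T(s), and no further normalization is needed

Answer: (32*s^5 - 8*s^4 + 80*s^3 + 90*s^2 - 12*s + 39)/(32*s^5 - 8*s^4 - 88*s^3 - 22*s^2 - 40*s - 24)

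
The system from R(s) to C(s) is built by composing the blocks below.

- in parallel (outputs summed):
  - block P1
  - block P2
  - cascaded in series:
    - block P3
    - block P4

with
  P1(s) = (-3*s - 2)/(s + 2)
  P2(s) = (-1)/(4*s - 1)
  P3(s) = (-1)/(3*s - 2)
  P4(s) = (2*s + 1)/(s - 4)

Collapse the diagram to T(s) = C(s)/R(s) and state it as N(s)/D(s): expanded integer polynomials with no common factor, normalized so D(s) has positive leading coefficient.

(1) combine P3, P4 in series, giving (-2*s - 1)/(3*s^2 - 14*s + 8)
(2) add P1, P2, (P3*P4) (parallel): this yields T(s), and no further normalization is needed

Therefore the answer is (-36*s^4 + 142*s^3 - 30*s^2 - 51*s + 2)/(12*s^4 - 35*s^3 - 72*s^2 + 84*s - 16).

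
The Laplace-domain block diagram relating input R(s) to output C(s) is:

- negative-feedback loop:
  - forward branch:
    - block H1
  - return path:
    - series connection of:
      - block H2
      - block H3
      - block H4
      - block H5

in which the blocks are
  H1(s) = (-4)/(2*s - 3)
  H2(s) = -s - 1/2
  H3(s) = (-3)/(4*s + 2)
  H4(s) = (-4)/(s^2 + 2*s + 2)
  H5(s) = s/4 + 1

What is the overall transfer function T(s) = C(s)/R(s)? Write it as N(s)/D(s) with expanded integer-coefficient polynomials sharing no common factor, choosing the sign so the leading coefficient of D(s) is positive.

The answer is (-4*s^2 - 8*s - 8)/(2*s^3 + s^2 + s + 6).

Reasoning:
(1) series reduction of H2, H3, H4, H5: (-3*s - 12)/(4*s^2 + 8*s + 8)
(2) reduce the feedback loop with forward H1 and return (H2*H3*H4*H5), giving the overall T(s)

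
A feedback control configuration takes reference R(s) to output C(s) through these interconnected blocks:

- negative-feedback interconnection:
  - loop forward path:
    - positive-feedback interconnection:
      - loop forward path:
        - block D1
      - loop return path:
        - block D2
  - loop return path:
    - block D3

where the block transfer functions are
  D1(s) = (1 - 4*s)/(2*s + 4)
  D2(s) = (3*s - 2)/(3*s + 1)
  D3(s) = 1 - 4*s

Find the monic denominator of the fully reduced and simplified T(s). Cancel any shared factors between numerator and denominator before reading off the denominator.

1. reduce the feedback loop with forward D1 and return D2; result (-12*s^2 - s + 1)/(18*s^2 + 3*s + 6)
2. apply the feedback formula to [D1/(1-D1*D2)], D3; result (-12*s^2 - s + 1)/(48*s^3 + 10*s^2 - 2*s + 7)
Step 2 gives the fully reduced T(s), with no common factor left to cancel. The denominator's leading coefficient is 48, so divide each of its coefficients by 48 to get the monic form.

Hence the answer: s^3 + 5*s^2/24 - s/24 + 7/48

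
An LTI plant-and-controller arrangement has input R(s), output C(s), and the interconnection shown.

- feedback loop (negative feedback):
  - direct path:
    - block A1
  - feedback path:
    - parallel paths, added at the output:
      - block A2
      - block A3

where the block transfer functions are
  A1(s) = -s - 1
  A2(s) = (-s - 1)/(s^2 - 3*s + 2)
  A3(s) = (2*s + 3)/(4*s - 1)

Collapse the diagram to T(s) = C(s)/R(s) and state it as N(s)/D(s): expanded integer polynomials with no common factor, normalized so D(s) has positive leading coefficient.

Reducing step by step:

(1) sum the parallel branches A2, A3 = (2*s^3 - 7*s^2 - 8*s + 7)/(4*s^3 - 13*s^2 + 11*s - 2)
(2) apply the feedback formula to A1, (A2+A3); the result is T(s) itself (integer coefficients, no common factor, positive leading denominator coefficient)

Answer: (4*s^4 - 9*s^3 - 2*s^2 + 9*s - 2)/(2*s^4 - 9*s^3 - 2*s^2 - 12*s + 9)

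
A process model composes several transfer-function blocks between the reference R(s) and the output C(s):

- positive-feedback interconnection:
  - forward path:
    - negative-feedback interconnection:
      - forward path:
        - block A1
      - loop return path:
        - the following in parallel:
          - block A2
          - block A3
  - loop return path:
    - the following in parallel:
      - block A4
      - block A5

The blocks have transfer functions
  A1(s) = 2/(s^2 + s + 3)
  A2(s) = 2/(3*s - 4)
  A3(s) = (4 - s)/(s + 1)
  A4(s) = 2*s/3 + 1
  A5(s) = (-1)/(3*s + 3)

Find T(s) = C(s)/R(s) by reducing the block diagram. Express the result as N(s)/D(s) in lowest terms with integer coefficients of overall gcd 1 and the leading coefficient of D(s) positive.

Step 1. reduce the parallel group A2, A3; result (-3*s^2 + 18*s - 14)/(3*s^2 - s - 4)
Step 2. apply the feedback formula to A1, (A2+A3); result (6*s^2 - 2*s - 8)/(3*s^4 + 2*s^3 - 2*s^2 + 29*s - 40)
Step 3. reduce the parallel group A4, A5; result (2*s^2 + 5*s + 2)/(3*s + 3)
Step 4. close the feedback loop around [A1/(1+A1*(A2+A3))], (A4+A5), which is the overall transfer function T(s) = C(s)/R(s) in lowest terms

Answer: (18*s^2 - 6*s - 24)/(9*s^4 - 6*s^3 - 20*s^2 + 115*s - 104)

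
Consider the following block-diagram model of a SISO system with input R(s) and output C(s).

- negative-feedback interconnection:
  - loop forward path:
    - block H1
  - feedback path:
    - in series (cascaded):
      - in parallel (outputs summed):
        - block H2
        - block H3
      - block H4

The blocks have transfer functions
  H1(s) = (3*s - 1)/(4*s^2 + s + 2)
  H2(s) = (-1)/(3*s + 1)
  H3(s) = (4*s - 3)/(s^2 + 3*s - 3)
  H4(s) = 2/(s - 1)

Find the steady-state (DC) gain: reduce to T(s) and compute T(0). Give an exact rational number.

Answer: -1/2

Working:
(1) add H2, H3 (parallel): (11*s^2 - 8*s)/(3*s^3 + 10*s^2 - 6*s - 3)
(2) series reduction of (H2+H3), H4: (22*s^2 - 16*s)/(3*s^4 + 7*s^3 - 16*s^2 + 3*s + 3)
(3) reduce the feedback loop with forward H1 and return ((H2+H3)*H4): (9*s^5 + 18*s^4 - 55*s^3 + 25*s^2 + 6*s - 3)/(12*s^6 + 31*s^5 - 51*s^4 + 76*s^3 - 87*s^2 + 25*s + 6)
Step 3 gives the overall T(s). Then T(0) = -3/6 = -1/2.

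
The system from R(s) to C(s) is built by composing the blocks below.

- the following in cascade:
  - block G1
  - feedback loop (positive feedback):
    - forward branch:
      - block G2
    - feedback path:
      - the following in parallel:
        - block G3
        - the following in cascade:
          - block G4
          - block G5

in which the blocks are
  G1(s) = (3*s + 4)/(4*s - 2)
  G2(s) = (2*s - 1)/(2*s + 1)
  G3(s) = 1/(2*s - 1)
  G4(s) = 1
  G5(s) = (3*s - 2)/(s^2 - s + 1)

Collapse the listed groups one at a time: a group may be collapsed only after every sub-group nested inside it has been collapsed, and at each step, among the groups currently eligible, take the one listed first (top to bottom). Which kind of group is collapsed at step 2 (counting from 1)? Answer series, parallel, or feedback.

[1] series reduction of G4, G5
[2] combine G3, (G4*G5) in parallel
[3] apply the feedback formula to G2, (G3+(G4*G5))
[4] multiply G1, [G2/(1-G2*(G3+(G4*G5)))] (series)
At step 2 the group reduced is parallel.

Therefore the answer is parallel.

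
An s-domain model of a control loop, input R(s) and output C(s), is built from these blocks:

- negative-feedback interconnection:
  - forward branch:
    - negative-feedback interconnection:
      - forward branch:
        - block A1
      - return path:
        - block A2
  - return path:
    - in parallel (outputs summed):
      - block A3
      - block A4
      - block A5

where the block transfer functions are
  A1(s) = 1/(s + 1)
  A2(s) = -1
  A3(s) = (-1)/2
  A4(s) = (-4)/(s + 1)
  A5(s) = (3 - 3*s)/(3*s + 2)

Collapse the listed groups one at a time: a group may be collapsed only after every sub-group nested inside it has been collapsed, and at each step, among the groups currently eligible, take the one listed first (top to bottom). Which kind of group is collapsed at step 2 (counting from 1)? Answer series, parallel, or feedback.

Step 1. feedback reduction of A1, A2
Step 2. parallel reduction of A3, A4, A5
Step 3. reduce the feedback loop with forward [A1/(1+A1*A2)] and return (A3+A4+A5)
Step 2: parallel.

Final answer: parallel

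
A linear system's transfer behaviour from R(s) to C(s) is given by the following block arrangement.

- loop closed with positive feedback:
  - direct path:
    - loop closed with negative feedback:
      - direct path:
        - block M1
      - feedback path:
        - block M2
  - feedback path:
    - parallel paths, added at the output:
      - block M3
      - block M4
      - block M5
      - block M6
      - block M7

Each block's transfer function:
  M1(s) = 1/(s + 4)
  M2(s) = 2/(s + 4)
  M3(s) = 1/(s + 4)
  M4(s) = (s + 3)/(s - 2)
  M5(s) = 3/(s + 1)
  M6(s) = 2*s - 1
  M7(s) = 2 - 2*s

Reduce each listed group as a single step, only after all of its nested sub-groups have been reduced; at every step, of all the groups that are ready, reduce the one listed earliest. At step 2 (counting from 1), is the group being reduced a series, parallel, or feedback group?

(1) close the feedback loop around M1, M2
(2) parallel reduction of M3, M4, M5, M6, M7
(3) feedback reduction of [M1/(1+M1*M2)], (M3+M4+M5+M6+M7)
Step 2 collapses a parallel group.

Final answer: parallel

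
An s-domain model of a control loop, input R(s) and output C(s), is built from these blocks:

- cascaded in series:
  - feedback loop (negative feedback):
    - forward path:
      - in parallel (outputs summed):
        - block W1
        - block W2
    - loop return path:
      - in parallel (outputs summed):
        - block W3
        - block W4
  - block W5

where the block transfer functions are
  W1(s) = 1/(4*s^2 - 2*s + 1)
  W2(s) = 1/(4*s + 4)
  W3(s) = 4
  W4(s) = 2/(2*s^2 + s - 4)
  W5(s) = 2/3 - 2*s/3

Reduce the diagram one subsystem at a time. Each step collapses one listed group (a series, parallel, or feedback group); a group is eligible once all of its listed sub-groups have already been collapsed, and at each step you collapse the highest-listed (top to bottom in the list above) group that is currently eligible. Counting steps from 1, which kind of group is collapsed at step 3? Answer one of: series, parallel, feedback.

Step 1. add W1, W2 (parallel)
Step 2. add W3, W4 (parallel)
Step 3. feedback reduction of (W1+W2), (W3+W4)
Step 4. series reduction of [(W1+W2)/(1+(W1+W2)*(W3+W4))], W5
The group at step 3 is a feedback group.

Final answer: feedback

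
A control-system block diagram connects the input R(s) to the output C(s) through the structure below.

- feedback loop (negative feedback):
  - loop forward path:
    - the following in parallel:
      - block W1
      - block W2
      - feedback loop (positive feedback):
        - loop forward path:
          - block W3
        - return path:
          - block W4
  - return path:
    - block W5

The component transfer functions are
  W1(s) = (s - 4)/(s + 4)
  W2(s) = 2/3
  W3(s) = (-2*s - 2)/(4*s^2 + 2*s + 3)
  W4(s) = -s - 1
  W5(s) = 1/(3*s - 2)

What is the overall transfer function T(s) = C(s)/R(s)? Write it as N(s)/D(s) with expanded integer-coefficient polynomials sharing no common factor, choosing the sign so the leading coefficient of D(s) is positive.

[1] apply the feedback formula to W3, W4, giving (-2*s - 2)/(2*s^2 - 2*s + 1)
[2] combine W1, W2, [W3/(1-W3*W4)] in parallel, giving (10*s^3 - 24*s^2 - 17*s - 28)/(6*s^3 + 18*s^2 - 21*s + 12)
[3] reduce the feedback loop with forward (W1+W2+[W3/(1-W3*W4)]) and return W5; the result is T(s) itself (integer coefficients, no common factor, positive leading denominator coefficient)

Therefore the answer is (30*s^4 - 92*s^3 - 3*s^2 - 50*s + 56)/(18*s^4 + 52*s^3 - 123*s^2 + 61*s - 52).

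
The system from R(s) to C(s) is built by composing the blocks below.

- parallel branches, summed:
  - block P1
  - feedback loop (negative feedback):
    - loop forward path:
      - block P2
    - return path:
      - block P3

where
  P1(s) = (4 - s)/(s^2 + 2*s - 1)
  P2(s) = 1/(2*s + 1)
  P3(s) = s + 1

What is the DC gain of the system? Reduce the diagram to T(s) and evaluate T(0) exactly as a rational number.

Answer: -7/2

Working:
1. apply the feedback formula to P2, P3 gives 1/(3*s + 2)
2. sum the parallel branches P1, [P2/(1+P2*P3)] gives (-2*s^2 + 12*s + 7)/(3*s^3 + 8*s^2 + s - 2)
The step-2 result is T(s). Setting s = 0: T(0) = 7/(-2) = -7/2.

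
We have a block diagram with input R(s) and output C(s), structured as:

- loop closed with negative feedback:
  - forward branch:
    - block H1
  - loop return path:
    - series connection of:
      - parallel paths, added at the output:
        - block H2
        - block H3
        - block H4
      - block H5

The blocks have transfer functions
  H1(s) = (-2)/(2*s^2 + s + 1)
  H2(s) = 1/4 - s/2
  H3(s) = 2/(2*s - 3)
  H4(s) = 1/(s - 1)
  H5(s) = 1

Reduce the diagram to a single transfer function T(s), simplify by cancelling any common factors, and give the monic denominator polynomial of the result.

First reduce the diagram to T(s).

[1] sum the parallel branches H2, H3, H4; result (-4*s^3 + 12*s^2 + 5*s - 17)/(8*s^2 - 20*s + 12)
[2] series reduction of (H2+H3+H4), H5; result (-4*s^3 + 12*s^2 + 5*s - 17)/(8*s^2 - 20*s + 12)
[3] apply the feedback formula to H1, ((H2+H3+H4)*H5); result (-8*s^2 + 20*s - 12)/(8*s^4 - 12*s^3 - 6*s^2 - 9*s + 23)
Step 3 gives the fully reduced T(s), with no common factor left to cancel. The denominator's leading coefficient is 8, so divide each of its coefficients by 8 to get the monic form.

Answer: s^4 - 3*s^3/2 - 3*s^2/4 - 9*s/8 + 23/8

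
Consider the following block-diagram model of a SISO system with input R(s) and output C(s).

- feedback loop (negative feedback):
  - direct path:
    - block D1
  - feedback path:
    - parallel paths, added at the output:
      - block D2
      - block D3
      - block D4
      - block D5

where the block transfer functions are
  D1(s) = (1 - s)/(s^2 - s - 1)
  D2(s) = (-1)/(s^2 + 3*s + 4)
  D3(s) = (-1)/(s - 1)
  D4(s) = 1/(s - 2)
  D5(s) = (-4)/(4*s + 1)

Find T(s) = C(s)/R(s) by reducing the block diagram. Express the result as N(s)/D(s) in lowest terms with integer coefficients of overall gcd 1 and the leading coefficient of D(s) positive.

Step 1 - add D2, D3, D4, D5 (parallel) gives (-4*s^4 + 36*s^2 + 38*s - 30)/(4*s^5 + s^4 - 12*s^3 - 27*s^2 + 26*s + 8)
Step 2 - reduce the feedback loop with forward D1 and return (D2+D3+D4+D5), giving the overall T(s)

Therefore the answer is (-4*s^4 - 5*s^3 + 7*s^2 + 34*s + 8)/(4*s^5 + 5*s^4 - 7*s^3 - 39*s^2 - 42*s - 38).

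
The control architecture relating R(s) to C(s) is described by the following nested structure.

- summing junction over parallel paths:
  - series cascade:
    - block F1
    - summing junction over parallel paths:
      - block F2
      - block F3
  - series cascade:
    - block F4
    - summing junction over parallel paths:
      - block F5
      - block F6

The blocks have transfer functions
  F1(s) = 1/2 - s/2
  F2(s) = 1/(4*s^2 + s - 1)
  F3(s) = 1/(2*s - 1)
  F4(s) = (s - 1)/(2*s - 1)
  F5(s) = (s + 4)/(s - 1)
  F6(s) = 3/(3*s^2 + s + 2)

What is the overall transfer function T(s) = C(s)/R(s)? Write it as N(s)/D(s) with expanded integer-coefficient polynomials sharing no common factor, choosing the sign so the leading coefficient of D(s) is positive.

Answer: (12*s^5 + 109*s^4 + 100*s^3 + 33*s^2 - 14)/(48*s^5 + 4*s^4 + 10*s^3 - 8*s^2 - 10*s + 4)

Working:
Step 1 - reduce the parallel group F2, F3, giving (4*s^2 + 3*s - 2)/(8*s^3 - 2*s^2 - 3*s + 1)
Step 2 - cascade F1, (F2+F3), giving (-4*s^3 + s^2 + 5*s - 2)/(16*s^3 - 4*s^2 - 6*s + 2)
Step 3 - sum the parallel branches F5, F6, giving (3*s^3 + 13*s^2 + 9*s + 5)/(3*s^3 - 2*s^2 + s - 2)
Step 4 - cascade F4, (F5+F6), giving (3*s^3 + 13*s^2 + 9*s + 5)/(6*s^3 - s^2 + 3*s - 2)
Step 5 - reduce the parallel group (F1*(F2+F3)), (F4*(F5+F6)) - this is the overall T(s), already in the required normalized form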